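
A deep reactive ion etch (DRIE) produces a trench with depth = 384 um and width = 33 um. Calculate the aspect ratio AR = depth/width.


Step 1: AR = depth / width
Step 2: AR = 384 / 33
AR = 11.6


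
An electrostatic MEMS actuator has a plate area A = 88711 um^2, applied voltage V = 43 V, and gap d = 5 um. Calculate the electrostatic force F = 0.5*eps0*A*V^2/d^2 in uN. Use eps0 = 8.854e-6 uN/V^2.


Step 1: Identify parameters.
eps0 = 8.854e-6 uN/V^2, A = 88711 um^2, V = 43 V, d = 5 um
Step 2: Compute V^2 = 43^2 = 1849
Step 3: Compute d^2 = 5^2 = 25
Step 4: F = 0.5 * 8.854e-6 * 88711 * 1849 / 25
F = 29.046 uN


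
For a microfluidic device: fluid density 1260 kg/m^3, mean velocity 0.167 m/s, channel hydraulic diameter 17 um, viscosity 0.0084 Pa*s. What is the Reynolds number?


Step 1: Convert Dh to meters: Dh = 17e-6 m
Step 2: Re = rho * v * Dh / mu
Re = 1260 * 0.167 * 17e-6 / 0.0084
Re = 0.426


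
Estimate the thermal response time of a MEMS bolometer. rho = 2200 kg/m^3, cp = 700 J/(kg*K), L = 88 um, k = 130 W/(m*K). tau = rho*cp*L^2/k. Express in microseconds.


Step 1: Convert L to m: L = 88e-6 m
Step 2: L^2 = (88e-6)^2 = 7.744e-09 m^2
Step 3: tau = 2200 * 700 * 7.744e-09 / 130 = 9.173662e-05 s
Step 4: Convert to microseconds (multiply by 1e6).
tau = 91.737 us


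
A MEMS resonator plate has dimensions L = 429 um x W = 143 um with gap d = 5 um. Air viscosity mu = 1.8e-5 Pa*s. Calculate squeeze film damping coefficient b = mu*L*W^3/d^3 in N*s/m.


Step 1: Convert to SI.
L = 429e-6 m, W = 143e-6 m, d = 5e-6 m
Step 2: W^3 = (143e-6)^3 = 2.92e-12 m^3
Step 3: d^3 = (5e-6)^3 = 1.25e-16 m^3
Step 4: b = 1.8e-5 * 429e-6 * 2.92e-12 / 1.25e-16
b = 1.81e-04 N*s/m


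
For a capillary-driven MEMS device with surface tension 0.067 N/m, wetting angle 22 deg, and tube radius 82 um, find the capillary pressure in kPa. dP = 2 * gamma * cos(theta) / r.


Step 1: cos(22 deg) = 0.9272
Step 2: Convert r to m: r = 82e-6 m
Step 3: dP = 2 * 0.067 * 0.9272 / 82e-6 = 1515.2 Pa
Step 4: Convert Pa to kPa (divide by 1000).
dP = 1.52 kPa


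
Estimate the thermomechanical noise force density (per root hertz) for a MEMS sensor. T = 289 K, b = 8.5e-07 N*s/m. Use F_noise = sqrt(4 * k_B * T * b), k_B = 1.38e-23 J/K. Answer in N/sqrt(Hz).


Step 1: Compute 4 * k_B * T * b
= 4 * 1.38e-23 * 289 * 8.5e-07
= 1.3560e-26 N^2/Hz
Step 2: F_noise = sqrt(1.3560e-26)
F_noise = 1.16e-13 N/sqrt(Hz)


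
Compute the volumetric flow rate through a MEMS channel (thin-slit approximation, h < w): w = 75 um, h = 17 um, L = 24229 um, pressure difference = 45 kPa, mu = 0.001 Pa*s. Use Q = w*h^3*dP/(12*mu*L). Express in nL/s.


Step 1: Convert all dimensions to SI (meters).
w = 75e-6 m, h = 17e-6 m, L = 24229e-6 m, dP = 45e3 Pa
Step 2: Q = w * h^3 * dP / (12 * mu * L)
Q = 75e-6 * (17e-6)^3 * 45e3 / (12 * 0.001 * 24229e-6) = 5.70301e-11 m^3/s
Step 3: Convert Q from m^3/s to nL/s (1 m^3 = 1e12 nL, so multiply by 1e12).
Q = 57.03 nL/s


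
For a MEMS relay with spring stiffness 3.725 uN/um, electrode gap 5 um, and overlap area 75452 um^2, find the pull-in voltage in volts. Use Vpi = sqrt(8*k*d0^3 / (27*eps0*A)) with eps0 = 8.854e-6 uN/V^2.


Step 1: Compute numerator: 8 * k * d0^3 = 8 * 3.725 * 5^3 = 3725.0
Step 2: Compute denominator: 27 * eps0 * A = 27 * 8.854e-6 * 75452 = 18.037404
Step 3: Vpi = sqrt(3725.0 / 18.037404)
Vpi = 14.37 V


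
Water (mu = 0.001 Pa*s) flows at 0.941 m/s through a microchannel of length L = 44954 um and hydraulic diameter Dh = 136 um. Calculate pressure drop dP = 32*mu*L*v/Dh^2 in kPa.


Step 1: Convert to SI: L = 44954e-6 m, Dh = 136e-6 m
Step 2: dP = 32 * 0.001 * 44954e-6 * 0.941 / (136e-6)^2
Step 3: dP = 73186.36 Pa
Step 4: Convert to kPa: dP = 73.19 kPa


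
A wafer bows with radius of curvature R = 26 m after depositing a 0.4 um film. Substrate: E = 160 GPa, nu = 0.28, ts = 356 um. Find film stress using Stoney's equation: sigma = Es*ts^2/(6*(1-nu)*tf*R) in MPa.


Step 1: Compute numerator: Es * ts^2 = 160 * 356^2 = 20277760 (GPa*um^2)
Step 2: Compute denominator (R in um): 6*(1-nu)*tf*R = 6*0.72*0.4*26e6 = 44928000.0 (um^2)
Step 3: sigma (GPa) = 20277760 / 44928000.0 = 4.51339e-01 GPa
Step 4: Convert to MPa (x1000): sigma = 451.3 MPa


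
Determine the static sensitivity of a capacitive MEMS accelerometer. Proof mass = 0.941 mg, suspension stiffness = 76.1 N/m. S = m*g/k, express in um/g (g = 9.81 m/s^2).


Step 1: Convert mass: m = 0.941 mg = 9.41e-07 kg
Step 2: S = m * g / k = 9.41e-07 * 9.81 / 76.1
Step 3: S = 1.21e-07 m/g
Step 4: Convert to um/g: S = 0.121 um/g


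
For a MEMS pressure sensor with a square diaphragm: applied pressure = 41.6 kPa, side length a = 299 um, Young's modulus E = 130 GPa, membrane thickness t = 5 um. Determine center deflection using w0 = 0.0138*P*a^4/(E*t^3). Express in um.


Step 1: Convert pressure to compatible units (E is in GPa, so P in GPa).
P = 41.6 kPa = 41.6e-6 GPa
Step 2: Compute numerator: 0.0138 * P * a^4.
a^4 = 299^4 = 7992538801
numerator = 0.0138 * 41.6e-6 * 7992538801 = 4.58836e+03
Step 3: Compute denominator: E * t^3 = 130 * 5^3 = 16250
Step 4: w0 = numerator / denominator = 4.58836e+03 / 16250 = 0.2824 um


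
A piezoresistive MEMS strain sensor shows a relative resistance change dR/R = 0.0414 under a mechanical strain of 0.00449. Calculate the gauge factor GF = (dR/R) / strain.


Step 1: Identify values.
dR/R = 0.0414, strain = 0.00449
Step 2: GF = (dR/R) / strain = 0.0414 / 0.00449
GF = 9.2


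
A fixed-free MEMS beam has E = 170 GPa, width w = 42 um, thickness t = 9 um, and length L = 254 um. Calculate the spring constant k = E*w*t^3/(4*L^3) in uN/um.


Step 1: Convert E to consistent units (1 GPa = 1000 uN/um^2).
E = 170 GPa = 170000 uN/um^2
Step 2: Compute t^3 = 9^3 = 729
Step 3: Compute L^3 = 254^3 = 16387064
Step 4: k = 170000 * 42 * 729 / (4 * 16387064)
k = 79.4081 uN/um


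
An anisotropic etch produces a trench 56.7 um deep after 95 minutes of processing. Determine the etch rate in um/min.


Step 1: Etch rate = depth / time
Step 2: rate = 56.7 / 95
rate = 0.597 um/min


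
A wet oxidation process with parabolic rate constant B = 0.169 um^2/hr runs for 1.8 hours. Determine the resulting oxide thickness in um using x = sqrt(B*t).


Step 1: Compute B*t = 0.169 * 1.8 = 0.3042
Step 2: x = sqrt(0.3042)
x = 0.552 um


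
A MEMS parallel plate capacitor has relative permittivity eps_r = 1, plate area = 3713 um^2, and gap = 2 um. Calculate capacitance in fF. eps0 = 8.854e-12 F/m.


Step 1: Convert area to m^2: A = 3713e-12 m^2
Step 2: Convert gap to m: d = 2e-6 m
Step 3: C = eps0 * eps_r * A / d
C = 8.854e-12 * 1 * 3713e-12 / 2e-6
Step 4: Convert to fF (multiply by 1e15).
C = 16.44 fF


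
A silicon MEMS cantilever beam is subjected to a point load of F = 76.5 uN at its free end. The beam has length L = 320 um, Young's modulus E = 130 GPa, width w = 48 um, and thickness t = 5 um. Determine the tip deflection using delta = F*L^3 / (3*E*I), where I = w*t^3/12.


Step 1: Calculate the second moment of area.
I = w * t^3 / 12 = 48 * 5^3 / 12 = 500.0 um^4
Step 2: Convert E to consistent units (1 GPa = 1000 uN/um^2).
E = 130 GPa = 130000 uN/um^2
Step 3: Calculate tip deflection.
delta = F * L^3 / (3 * E * I)
delta = 76.5 * 320^3 / (3 * 130000 * 500.0)
delta = 12.8551 um


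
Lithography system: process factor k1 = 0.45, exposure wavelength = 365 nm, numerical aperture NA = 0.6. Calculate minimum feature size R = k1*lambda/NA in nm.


Step 1: Identify values: k1 = 0.45, lambda = 365 nm, NA = 0.6
Step 2: R = k1 * lambda / NA
R = 0.45 * 365 / 0.6
R = 273.8 nm


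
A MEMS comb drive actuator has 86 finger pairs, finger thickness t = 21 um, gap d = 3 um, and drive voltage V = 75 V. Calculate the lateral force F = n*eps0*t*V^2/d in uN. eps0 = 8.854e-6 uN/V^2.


Step 1: Parameters: n=86, eps0=8.854e-6 uN/V^2, t=21 um, V=75 V, d=3 um
Step 2: V^2 = 5625
Step 3: F = 86 * 8.854e-6 * 21 * 5625 / 3
F = 29.982 uN


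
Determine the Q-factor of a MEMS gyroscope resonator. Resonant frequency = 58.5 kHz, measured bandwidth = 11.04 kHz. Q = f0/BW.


Step 1: Q = f0 / bandwidth
Step 2: Q = 58.5 / 11.04
Q = 5.3


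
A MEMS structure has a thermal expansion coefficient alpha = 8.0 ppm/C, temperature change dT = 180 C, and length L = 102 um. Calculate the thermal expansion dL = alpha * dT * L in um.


Step 1: Convert CTE: alpha = 8.0 ppm/C = 8.0e-6 /C
Step 2: dL = 8.0e-6 * 180 * 102
dL = 0.1469 um


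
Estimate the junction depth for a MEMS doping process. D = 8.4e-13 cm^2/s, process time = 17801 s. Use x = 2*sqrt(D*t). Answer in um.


Step 1: Compute D*t = 8.4e-13 * 17801 = 1.495284e-08 cm^2
Step 2: sqrt(D*t) = 1.22282e-04 cm
Step 3: x = 2 * 1.22282e-04 cm = 2.44564e-04 cm
Step 4: Convert to um (1 cm = 1e4 um): x = 2.446 um


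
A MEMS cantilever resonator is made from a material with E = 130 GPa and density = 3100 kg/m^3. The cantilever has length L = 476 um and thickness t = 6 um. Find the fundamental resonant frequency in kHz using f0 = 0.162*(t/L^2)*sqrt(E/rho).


Step 1: Convert units to SI.
t_SI = 6e-6 m, L_SI = 476e-6 m
Step 2: Calculate sqrt(E/rho).
sqrt(130e9 / 3100) = 6475.76 m/s
Step 3: Compute f0.
f0 = 0.162 * 6e-6 / (476e-6)^2 * 6475.76 = 27780.7 Hz = 27.78 kHz


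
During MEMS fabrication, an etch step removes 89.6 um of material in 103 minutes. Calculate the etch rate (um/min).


Step 1: Etch rate = depth / time
Step 2: rate = 89.6 / 103
rate = 0.87 um/min


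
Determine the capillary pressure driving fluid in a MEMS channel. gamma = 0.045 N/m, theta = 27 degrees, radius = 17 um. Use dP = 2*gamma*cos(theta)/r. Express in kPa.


Step 1: cos(27 deg) = 0.891
Step 2: Convert r to m: r = 17e-6 m
Step 3: dP = 2 * 0.045 * 0.891 / 17e-6 = 4717.1 Pa
Step 4: Convert Pa to kPa (divide by 1000).
dP = 4.72 kPa


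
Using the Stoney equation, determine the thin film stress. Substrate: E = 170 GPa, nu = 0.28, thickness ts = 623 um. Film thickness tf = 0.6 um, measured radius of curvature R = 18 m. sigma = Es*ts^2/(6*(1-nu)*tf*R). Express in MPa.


Step 1: Compute numerator: Es * ts^2 = 170 * 623^2 = 65981930 (GPa*um^2)
Step 2: Compute denominator (R in um): 6*(1-nu)*tf*R = 6*0.72*0.6*18e6 = 46656000.0 (um^2)
Step 3: sigma (GPa) = 65981930 / 46656000.0 = 1.414222e+00 GPa
Step 4: Convert to MPa (x1000): sigma = 1414.2 MPa


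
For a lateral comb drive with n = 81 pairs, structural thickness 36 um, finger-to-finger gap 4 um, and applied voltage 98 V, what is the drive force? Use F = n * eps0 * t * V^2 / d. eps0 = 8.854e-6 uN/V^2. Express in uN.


Step 1: Parameters: n=81, eps0=8.854e-6 uN/V^2, t=36 um, V=98 V, d=4 um
Step 2: V^2 = 9604
Step 3: F = 81 * 8.854e-6 * 36 * 9604 / 4
F = 61.99 uN


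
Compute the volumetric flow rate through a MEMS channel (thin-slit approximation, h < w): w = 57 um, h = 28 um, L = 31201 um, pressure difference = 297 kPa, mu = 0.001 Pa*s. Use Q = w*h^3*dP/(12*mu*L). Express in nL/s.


Step 1: Convert all dimensions to SI (meters).
w = 57e-6 m, h = 28e-6 m, L = 31201e-6 m, dP = 297e3 Pa
Step 2: Q = w * h^3 * dP / (12 * mu * L)
Q = 57e-6 * (28e-6)^3 * 297e3 / (12 * 0.001 * 31201e-6) = 9.9255742e-10 m^3/s
Step 3: Convert Q from m^3/s to nL/s (1 m^3 = 1e12 nL, so multiply by 1e12).
Q = 992.557 nL/s


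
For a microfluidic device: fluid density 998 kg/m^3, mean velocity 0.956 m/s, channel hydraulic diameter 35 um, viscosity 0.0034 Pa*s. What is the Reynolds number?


Step 1: Convert Dh to meters: Dh = 35e-6 m
Step 2: Re = rho * v * Dh / mu
Re = 998 * 0.956 * 35e-6 / 0.0034
Re = 9.821


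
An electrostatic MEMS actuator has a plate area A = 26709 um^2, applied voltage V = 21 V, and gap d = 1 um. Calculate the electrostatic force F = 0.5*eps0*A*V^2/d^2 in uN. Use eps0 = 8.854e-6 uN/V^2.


Step 1: Identify parameters.
eps0 = 8.854e-6 uN/V^2, A = 26709 um^2, V = 21 V, d = 1 um
Step 2: Compute V^2 = 21^2 = 441
Step 3: Compute d^2 = 1^2 = 1
Step 4: F = 0.5 * 8.854e-6 * 26709 * 441 / 1
F = 52.144 uN


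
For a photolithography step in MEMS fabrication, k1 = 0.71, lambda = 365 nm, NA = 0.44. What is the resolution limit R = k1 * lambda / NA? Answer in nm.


Step 1: Identify values: k1 = 0.71, lambda = 365 nm, NA = 0.44
Step 2: R = k1 * lambda / NA
R = 0.71 * 365 / 0.44
R = 589.0 nm


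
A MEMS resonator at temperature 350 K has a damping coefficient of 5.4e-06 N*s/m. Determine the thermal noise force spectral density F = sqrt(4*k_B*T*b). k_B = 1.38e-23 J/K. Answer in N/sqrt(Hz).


Step 1: Compute 4 * k_B * T * b
= 4 * 1.38e-23 * 350 * 5.4e-06
= 1.0433e-25 N^2/Hz
Step 2: F_noise = sqrt(1.0433e-25)
F_noise = 3.23e-13 N/sqrt(Hz)


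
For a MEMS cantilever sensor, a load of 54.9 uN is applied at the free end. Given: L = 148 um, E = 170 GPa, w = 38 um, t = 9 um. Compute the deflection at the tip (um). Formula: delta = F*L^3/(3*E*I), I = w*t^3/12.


Step 1: Calculate the second moment of area.
I = w * t^3 / 12 = 38 * 9^3 / 12 = 2308.5 um^4
Step 2: Convert E to consistent units (1 GPa = 1000 uN/um^2).
E = 170 GPa = 170000 uN/um^2
Step 3: Calculate tip deflection.
delta = F * L^3 / (3 * E * I)
delta = 54.9 * 148^3 / (3 * 170000 * 2308.5)
delta = 0.1512 um


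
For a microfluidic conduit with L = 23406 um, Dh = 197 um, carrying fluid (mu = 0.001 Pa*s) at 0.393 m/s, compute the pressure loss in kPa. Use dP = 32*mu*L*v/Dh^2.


Step 1: Convert to SI: L = 23406e-6 m, Dh = 197e-6 m
Step 2: dP = 32 * 0.001 * 23406e-6 * 0.393 / (197e-6)^2
Step 3: dP = 7584.68 Pa
Step 4: Convert to kPa: dP = 7.58 kPa


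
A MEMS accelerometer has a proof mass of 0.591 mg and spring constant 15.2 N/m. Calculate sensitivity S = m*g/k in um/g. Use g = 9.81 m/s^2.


Step 1: Convert mass: m = 0.591 mg = 5.91e-07 kg
Step 2: S = m * g / k = 5.91e-07 * 9.81 / 15.2
Step 3: S = 3.81e-07 m/g
Step 4: Convert to um/g: S = 0.381 um/g


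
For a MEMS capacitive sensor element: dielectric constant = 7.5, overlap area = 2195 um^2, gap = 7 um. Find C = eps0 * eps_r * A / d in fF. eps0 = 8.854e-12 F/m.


Step 1: Convert area to m^2: A = 2195e-12 m^2
Step 2: Convert gap to m: d = 7e-6 m
Step 3: C = eps0 * eps_r * A / d
C = 8.854e-12 * 7.5 * 2195e-12 / 7e-6
Step 4: Convert to fF (multiply by 1e15).
C = 20.82 fF


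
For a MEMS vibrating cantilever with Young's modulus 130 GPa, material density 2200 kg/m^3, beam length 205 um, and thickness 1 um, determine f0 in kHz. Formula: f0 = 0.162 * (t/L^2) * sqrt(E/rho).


Step 1: Convert units to SI.
t_SI = 1e-6 m, L_SI = 205e-6 m
Step 2: Calculate sqrt(E/rho).
sqrt(130e9 / 2200) = 7687.06 m/s
Step 3: Compute f0.
f0 = 0.162 * 1e-6 / (205e-6)^2 * 7687.06 = 29632.5 Hz = 29.63 kHz


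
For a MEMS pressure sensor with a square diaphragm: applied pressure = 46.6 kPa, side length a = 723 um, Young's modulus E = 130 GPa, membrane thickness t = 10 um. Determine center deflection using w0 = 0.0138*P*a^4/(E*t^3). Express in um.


Step 1: Convert pressure to compatible units (E is in GPa, so P in GPa).
P = 46.6 kPa = 46.6e-6 GPa
Step 2: Compute numerator: 0.0138 * P * a^4.
a^4 = 723^4 = 273245607441
numerator = 0.0138 * 46.6e-6 * 273245607441 = 1.757188e+05
Step 3: Compute denominator: E * t^3 = 130 * 10^3 = 130000
Step 4: w0 = numerator / denominator = 1.757188e+05 / 130000 = 1.3517 um


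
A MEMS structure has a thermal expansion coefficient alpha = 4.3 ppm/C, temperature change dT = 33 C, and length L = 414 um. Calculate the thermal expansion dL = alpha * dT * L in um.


Step 1: Convert CTE: alpha = 4.3 ppm/C = 4.3e-6 /C
Step 2: dL = 4.3e-6 * 33 * 414
dL = 0.0587 um


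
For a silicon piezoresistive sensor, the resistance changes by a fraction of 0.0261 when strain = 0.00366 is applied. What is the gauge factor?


Step 1: Identify values.
dR/R = 0.0261, strain = 0.00366
Step 2: GF = (dR/R) / strain = 0.0261 / 0.00366
GF = 7.1


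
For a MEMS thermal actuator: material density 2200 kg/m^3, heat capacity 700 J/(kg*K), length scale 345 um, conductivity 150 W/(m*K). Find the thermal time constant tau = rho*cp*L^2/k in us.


Step 1: Convert L to m: L = 345e-6 m
Step 2: L^2 = (345e-6)^2 = 1.19025e-07 m^2
Step 3: tau = 2200 * 700 * 1.19025e-07 / 150 = 1.22199e-03 s
Step 4: Convert to microseconds (multiply by 1e6).
tau = 1221.99 us


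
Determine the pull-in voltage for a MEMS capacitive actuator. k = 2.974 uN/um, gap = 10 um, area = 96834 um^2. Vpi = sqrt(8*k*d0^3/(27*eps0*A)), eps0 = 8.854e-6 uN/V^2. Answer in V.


Step 1: Compute numerator: 8 * k * d0^3 = 8 * 2.974 * 10^3 = 23792.0
Step 2: Compute denominator: 27 * eps0 * A = 27 * 8.854e-6 * 96834 = 23.148942
Step 3: Vpi = sqrt(23792.0 / 23.148942)
Vpi = 32.06 V


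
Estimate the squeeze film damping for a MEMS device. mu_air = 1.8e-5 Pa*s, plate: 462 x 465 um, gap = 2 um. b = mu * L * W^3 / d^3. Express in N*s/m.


Step 1: Convert to SI.
L = 462e-6 m, W = 465e-6 m, d = 2e-6 m
Step 2: W^3 = (465e-6)^3 = 1.01e-10 m^3
Step 3: d^3 = (2e-6)^3 = 8.00e-18 m^3
Step 4: b = 1.8e-5 * 462e-6 * 1.01e-10 / 8.00e-18
b = 1.05e-01 N*s/m


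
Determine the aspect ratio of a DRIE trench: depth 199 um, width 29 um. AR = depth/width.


Step 1: AR = depth / width
Step 2: AR = 199 / 29
AR = 6.9


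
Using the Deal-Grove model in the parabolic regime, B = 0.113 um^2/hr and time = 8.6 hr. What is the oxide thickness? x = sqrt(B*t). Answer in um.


Step 1: Compute B*t = 0.113 * 8.6 = 0.9718
Step 2: x = sqrt(0.9718)
x = 0.986 um


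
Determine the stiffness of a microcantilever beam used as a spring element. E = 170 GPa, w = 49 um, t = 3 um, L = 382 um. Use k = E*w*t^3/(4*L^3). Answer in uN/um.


Step 1: Convert E to consistent units (1 GPa = 1000 uN/um^2).
E = 170 GPa = 170000 uN/um^2
Step 2: Compute t^3 = 3^3 = 27
Step 3: Compute L^3 = 382^3 = 55742968
Step 4: k = 170000 * 49 * 27 / (4 * 55742968)
k = 1.0087 uN/um


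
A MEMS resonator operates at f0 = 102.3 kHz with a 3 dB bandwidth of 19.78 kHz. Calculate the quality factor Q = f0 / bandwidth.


Step 1: Q = f0 / bandwidth
Step 2: Q = 102.3 / 19.78
Q = 5.2


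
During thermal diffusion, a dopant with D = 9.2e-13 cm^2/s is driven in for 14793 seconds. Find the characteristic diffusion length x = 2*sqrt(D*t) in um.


Step 1: Compute D*t = 9.2e-13 * 14793 = 1.360956e-08 cm^2
Step 2: sqrt(D*t) = 1.1666e-04 cm
Step 3: x = 2 * 1.1666e-04 cm = 2.3332e-04 cm
Step 4: Convert to um (1 cm = 1e4 um): x = 2.333 um


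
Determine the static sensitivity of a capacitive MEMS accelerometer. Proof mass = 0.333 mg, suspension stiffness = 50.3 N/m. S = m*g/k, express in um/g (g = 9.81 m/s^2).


Step 1: Convert mass: m = 0.333 mg = 3.33e-07 kg
Step 2: S = m * g / k = 3.33e-07 * 9.81 / 50.3
Step 3: S = 6.49e-08 m/g
Step 4: Convert to um/g: S = 0.065 um/g


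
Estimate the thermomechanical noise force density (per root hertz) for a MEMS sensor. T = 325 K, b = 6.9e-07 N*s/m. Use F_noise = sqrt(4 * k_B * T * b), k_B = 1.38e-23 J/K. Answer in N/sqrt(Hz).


Step 1: Compute 4 * k_B * T * b
= 4 * 1.38e-23 * 325 * 6.9e-07
= 1.2379e-26 N^2/Hz
Step 2: F_noise = sqrt(1.2379e-26)
F_noise = 1.11e-13 N/sqrt(Hz)


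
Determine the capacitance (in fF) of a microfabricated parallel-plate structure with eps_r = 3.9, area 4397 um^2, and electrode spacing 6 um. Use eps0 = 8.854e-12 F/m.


Step 1: Convert area to m^2: A = 4397e-12 m^2
Step 2: Convert gap to m: d = 6e-6 m
Step 3: C = eps0 * eps_r * A / d
C = 8.854e-12 * 3.9 * 4397e-12 / 6e-6
Step 4: Convert to fF (multiply by 1e15).
C = 25.31 fF


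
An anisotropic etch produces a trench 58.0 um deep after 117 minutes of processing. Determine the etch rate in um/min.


Step 1: Etch rate = depth / time
Step 2: rate = 58.0 / 117
rate = 0.496 um/min


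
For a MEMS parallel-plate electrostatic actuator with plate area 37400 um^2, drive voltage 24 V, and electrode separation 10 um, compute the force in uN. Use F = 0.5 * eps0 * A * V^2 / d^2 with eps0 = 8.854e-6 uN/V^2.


Step 1: Identify parameters.
eps0 = 8.854e-6 uN/V^2, A = 37400 um^2, V = 24 V, d = 10 um
Step 2: Compute V^2 = 24^2 = 576
Step 3: Compute d^2 = 10^2 = 100
Step 4: F = 0.5 * 8.854e-6 * 37400 * 576 / 100
F = 0.954 uN


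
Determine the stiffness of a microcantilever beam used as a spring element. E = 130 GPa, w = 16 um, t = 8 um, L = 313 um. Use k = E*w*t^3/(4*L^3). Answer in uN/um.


Step 1: Convert E to consistent units (1 GPa = 1000 uN/um^2).
E = 130 GPa = 130000 uN/um^2
Step 2: Compute t^3 = 8^3 = 512
Step 3: Compute L^3 = 313^3 = 30664297
Step 4: k = 130000 * 16 * 512 / (4 * 30664297)
k = 8.6824 uN/um


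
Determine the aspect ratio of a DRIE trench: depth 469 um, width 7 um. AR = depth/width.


Step 1: AR = depth / width
Step 2: AR = 469 / 7
AR = 67.0


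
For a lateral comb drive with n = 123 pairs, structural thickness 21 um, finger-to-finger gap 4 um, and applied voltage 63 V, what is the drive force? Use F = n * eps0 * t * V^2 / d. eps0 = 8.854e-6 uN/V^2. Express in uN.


Step 1: Parameters: n=123, eps0=8.854e-6 uN/V^2, t=21 um, V=63 V, d=4 um
Step 2: V^2 = 3969
Step 3: F = 123 * 8.854e-6 * 21 * 3969 / 4
F = 22.693 uN


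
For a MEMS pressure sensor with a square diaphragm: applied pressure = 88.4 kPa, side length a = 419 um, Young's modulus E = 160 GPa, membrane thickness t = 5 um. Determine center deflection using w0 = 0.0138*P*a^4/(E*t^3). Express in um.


Step 1: Convert pressure to compatible units (E is in GPa, so P in GPa).
P = 88.4 kPa = 88.4e-6 GPa
Step 2: Compute numerator: 0.0138 * P * a^4.
a^4 = 419^4 = 30821664721
numerator = 0.0138 * 88.4e-6 * 30821664721 = 3.76e+04
Step 3: Compute denominator: E * t^3 = 160 * 5^3 = 20000
Step 4: w0 = numerator / denominator = 3.76e+04 / 20000 = 1.88 um


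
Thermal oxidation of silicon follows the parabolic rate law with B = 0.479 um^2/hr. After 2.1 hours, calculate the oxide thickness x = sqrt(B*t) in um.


Step 1: Compute B*t = 0.479 * 2.1 = 1.0059
Step 2: x = sqrt(1.0059)
x = 1.003 um


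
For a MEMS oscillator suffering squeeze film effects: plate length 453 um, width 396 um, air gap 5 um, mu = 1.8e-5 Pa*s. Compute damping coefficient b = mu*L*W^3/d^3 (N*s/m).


Step 1: Convert to SI.
L = 453e-6 m, W = 396e-6 m, d = 5e-6 m
Step 2: W^3 = (396e-6)^3 = 6.21e-11 m^3
Step 3: d^3 = (5e-6)^3 = 1.25e-16 m^3
Step 4: b = 1.8e-5 * 453e-6 * 6.21e-11 / 1.25e-16
b = 4.05e-03 N*s/m


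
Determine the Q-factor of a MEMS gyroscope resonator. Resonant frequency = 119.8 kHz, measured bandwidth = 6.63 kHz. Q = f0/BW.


Step 1: Q = f0 / bandwidth
Step 2: Q = 119.8 / 6.63
Q = 18.1


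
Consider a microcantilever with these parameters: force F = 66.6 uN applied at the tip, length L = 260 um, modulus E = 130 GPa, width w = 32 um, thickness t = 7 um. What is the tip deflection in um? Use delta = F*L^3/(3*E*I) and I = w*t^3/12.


Step 1: Calculate the second moment of area.
I = w * t^3 / 12 = 32 * 7^3 / 12 = 914.6667 um^4
Step 2: Convert E to consistent units (1 GPa = 1000 uN/um^2).
E = 130 GPa = 130000 uN/um^2
Step 3: Calculate tip deflection.
delta = F * L^3 / (3 * E * I)
delta = 66.6 * 260^3 / (3 * 130000 * 914.6667)
delta = 3.2815 um


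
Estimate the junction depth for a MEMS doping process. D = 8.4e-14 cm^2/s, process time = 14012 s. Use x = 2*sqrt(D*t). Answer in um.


Step 1: Compute D*t = 8.4e-14 * 14012 = 1.177008e-09 cm^2
Step 2: sqrt(D*t) = 3.4308e-05 cm
Step 3: x = 2 * 3.4308e-05 cm = 6.8616e-05 cm
Step 4: Convert to um (1 cm = 1e4 um): x = 0.686 um


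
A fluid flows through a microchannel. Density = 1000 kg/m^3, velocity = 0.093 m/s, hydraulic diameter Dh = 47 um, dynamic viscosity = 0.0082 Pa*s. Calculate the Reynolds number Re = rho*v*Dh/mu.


Step 1: Convert Dh to meters: Dh = 47e-6 m
Step 2: Re = rho * v * Dh / mu
Re = 1000 * 0.093 * 47e-6 / 0.0082
Re = 0.533


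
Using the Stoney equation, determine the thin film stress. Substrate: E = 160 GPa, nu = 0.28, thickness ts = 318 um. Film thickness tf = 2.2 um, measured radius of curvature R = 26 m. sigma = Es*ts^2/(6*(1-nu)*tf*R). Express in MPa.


Step 1: Compute numerator: Es * ts^2 = 160 * 318^2 = 16179840 (GPa*um^2)
Step 2: Compute denominator (R in um): 6*(1-nu)*tf*R = 6*0.72*2.2*26e6 = 247104000.0 (um^2)
Step 3: sigma (GPa) = 16179840 / 247104000.0 = 6.5478e-02 GPa
Step 4: Convert to MPa (x1000): sigma = 65.5 MPa


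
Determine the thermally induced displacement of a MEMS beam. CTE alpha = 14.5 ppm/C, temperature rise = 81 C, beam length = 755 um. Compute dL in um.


Step 1: Convert CTE: alpha = 14.5 ppm/C = 14.5e-6 /C
Step 2: dL = 14.5e-6 * 81 * 755
dL = 0.8867 um


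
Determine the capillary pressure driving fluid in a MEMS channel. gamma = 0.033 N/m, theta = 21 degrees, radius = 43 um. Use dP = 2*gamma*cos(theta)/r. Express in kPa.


Step 1: cos(21 deg) = 0.9336
Step 2: Convert r to m: r = 43e-6 m
Step 3: dP = 2 * 0.033 * 0.9336 / 43e-6 = 1433.0 Pa
Step 4: Convert Pa to kPa (divide by 1000).
dP = 1.43 kPa


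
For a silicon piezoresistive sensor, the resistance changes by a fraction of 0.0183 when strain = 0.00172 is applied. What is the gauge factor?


Step 1: Identify values.
dR/R = 0.0183, strain = 0.00172
Step 2: GF = (dR/R) / strain = 0.0183 / 0.00172
GF = 10.6


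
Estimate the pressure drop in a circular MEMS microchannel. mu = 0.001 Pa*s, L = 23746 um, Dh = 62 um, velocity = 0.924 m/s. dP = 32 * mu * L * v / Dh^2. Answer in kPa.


Step 1: Convert to SI: L = 23746e-6 m, Dh = 62e-6 m
Step 2: dP = 32 * 0.001 * 23746e-6 * 0.924 / (62e-6)^2
Step 3: dP = 182653.94 Pa
Step 4: Convert to kPa: dP = 182.65 kPa


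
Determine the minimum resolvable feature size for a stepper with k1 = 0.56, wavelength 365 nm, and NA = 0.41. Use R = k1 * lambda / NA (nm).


Step 1: Identify values: k1 = 0.56, lambda = 365 nm, NA = 0.41
Step 2: R = k1 * lambda / NA
R = 0.56 * 365 / 0.41
R = 498.5 nm


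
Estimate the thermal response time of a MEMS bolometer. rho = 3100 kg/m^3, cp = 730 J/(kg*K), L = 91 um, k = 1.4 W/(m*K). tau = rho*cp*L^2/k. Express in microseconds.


Step 1: Convert L to m: L = 91e-6 m
Step 2: L^2 = (91e-6)^2 = 8.281e-09 m^2
Step 3: tau = 3100 * 730 * 8.281e-09 / 1.4 = 1.3385645e-02 s
Step 4: Convert to microseconds (multiply by 1e6).
tau = 13385.645 us


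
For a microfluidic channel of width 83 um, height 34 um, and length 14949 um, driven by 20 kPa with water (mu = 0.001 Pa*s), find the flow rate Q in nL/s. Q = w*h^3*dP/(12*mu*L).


Step 1: Convert all dimensions to SI (meters).
w = 83e-6 m, h = 34e-6 m, L = 14949e-6 m, dP = 20e3 Pa
Step 2: Q = w * h^3 * dP / (12 * mu * L)
Q = 83e-6 * (34e-6)^3 * 20e3 / (12 * 0.001 * 14949e-6) = 3.6370683e-10 m^3/s
Step 3: Convert Q from m^3/s to nL/s (1 m^3 = 1e12 nL, so multiply by 1e12).
Q = 363.707 nL/s


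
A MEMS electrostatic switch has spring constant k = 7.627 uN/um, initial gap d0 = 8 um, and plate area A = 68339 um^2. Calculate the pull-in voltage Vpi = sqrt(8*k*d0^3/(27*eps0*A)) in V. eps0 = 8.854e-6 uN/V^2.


Step 1: Compute numerator: 8 * k * d0^3 = 8 * 7.627 * 8^3 = 31240.192
Step 2: Compute denominator: 27 * eps0 * A = 27 * 8.854e-6 * 68339 = 16.336985
Step 3: Vpi = sqrt(31240.192 / 16.336985)
Vpi = 43.73 V


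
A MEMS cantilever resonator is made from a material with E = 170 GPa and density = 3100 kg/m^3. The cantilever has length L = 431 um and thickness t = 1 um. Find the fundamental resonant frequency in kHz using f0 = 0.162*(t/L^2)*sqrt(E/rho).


Step 1: Convert units to SI.
t_SI = 1e-6 m, L_SI = 431e-6 m
Step 2: Calculate sqrt(E/rho).
sqrt(170e9 / 3100) = 7405.32 m/s
Step 3: Compute f0.
f0 = 0.162 * 1e-6 / (431e-6)^2 * 7405.32 = 6458.1 Hz = 6.46 kHz


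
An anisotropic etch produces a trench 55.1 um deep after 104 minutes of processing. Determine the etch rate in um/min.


Step 1: Etch rate = depth / time
Step 2: rate = 55.1 / 104
rate = 0.53 um/min


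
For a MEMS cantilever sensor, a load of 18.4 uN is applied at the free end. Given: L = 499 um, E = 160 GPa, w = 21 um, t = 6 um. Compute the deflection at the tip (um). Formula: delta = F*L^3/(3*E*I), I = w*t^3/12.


Step 1: Calculate the second moment of area.
I = w * t^3 / 12 = 21 * 6^3 / 12 = 378.0 um^4
Step 2: Convert E to consistent units (1 GPa = 1000 uN/um^2).
E = 160 GPa = 160000 uN/um^2
Step 3: Calculate tip deflection.
delta = F * L^3 / (3 * E * I)
delta = 18.4 * 499^3 / (3 * 160000 * 378.0)
delta = 12.6005 um


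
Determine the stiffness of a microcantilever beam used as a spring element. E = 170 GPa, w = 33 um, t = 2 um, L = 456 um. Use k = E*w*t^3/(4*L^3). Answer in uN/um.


Step 1: Convert E to consistent units (1 GPa = 1000 uN/um^2).
E = 170 GPa = 170000 uN/um^2
Step 2: Compute t^3 = 2^3 = 8
Step 3: Compute L^3 = 456^3 = 94818816
Step 4: k = 170000 * 33 * 8 / (4 * 94818816)
k = 0.1183 uN/um


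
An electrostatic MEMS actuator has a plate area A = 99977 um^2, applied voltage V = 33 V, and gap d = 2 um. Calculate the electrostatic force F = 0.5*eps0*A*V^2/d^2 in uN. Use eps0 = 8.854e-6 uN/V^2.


Step 1: Identify parameters.
eps0 = 8.854e-6 uN/V^2, A = 99977 um^2, V = 33 V, d = 2 um
Step 2: Compute V^2 = 33^2 = 1089
Step 3: Compute d^2 = 2^2 = 4
Step 4: F = 0.5 * 8.854e-6 * 99977 * 1089 / 4
F = 120.497 uN


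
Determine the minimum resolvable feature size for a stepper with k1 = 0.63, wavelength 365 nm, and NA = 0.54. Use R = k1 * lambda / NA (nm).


Step 1: Identify values: k1 = 0.63, lambda = 365 nm, NA = 0.54
Step 2: R = k1 * lambda / NA
R = 0.63 * 365 / 0.54
R = 425.8 nm


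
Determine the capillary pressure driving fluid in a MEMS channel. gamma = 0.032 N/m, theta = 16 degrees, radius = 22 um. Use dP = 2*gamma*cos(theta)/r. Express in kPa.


Step 1: cos(16 deg) = 0.9613
Step 2: Convert r to m: r = 22e-6 m
Step 3: dP = 2 * 0.032 * 0.9613 / 22e-6 = 2796.5 Pa
Step 4: Convert Pa to kPa (divide by 1000).
dP = 2.8 kPa


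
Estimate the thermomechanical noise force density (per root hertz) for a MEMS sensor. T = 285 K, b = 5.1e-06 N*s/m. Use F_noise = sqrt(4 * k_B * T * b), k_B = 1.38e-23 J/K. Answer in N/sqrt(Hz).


Step 1: Compute 4 * k_B * T * b
= 4 * 1.38e-23 * 285 * 5.1e-06
= 8.0233e-26 N^2/Hz
Step 2: F_noise = sqrt(8.0233e-26)
F_noise = 2.83e-13 N/sqrt(Hz)


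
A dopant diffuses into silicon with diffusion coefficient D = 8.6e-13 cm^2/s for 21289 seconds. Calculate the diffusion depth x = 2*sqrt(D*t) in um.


Step 1: Compute D*t = 8.6e-13 * 21289 = 1.830854e-08 cm^2
Step 2: sqrt(D*t) = 1.35309e-04 cm
Step 3: x = 2 * 1.35309e-04 cm = 2.70618e-04 cm
Step 4: Convert to um (1 cm = 1e4 um): x = 2.706 um


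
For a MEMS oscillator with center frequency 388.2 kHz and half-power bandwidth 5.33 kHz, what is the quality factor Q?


Step 1: Q = f0 / bandwidth
Step 2: Q = 388.2 / 5.33
Q = 72.8


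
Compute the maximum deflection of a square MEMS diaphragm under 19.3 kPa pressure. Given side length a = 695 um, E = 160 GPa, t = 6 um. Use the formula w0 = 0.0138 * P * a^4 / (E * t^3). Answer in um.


Step 1: Convert pressure to compatible units (E is in GPa, so P in GPa).
P = 19.3 kPa = 19.3e-6 GPa
Step 2: Compute numerator: 0.0138 * P * a^4.
a^4 = 695^4 = 233313150625
numerator = 0.0138 * 19.3e-6 * 233313150625 = 6.214062e+04
Step 3: Compute denominator: E * t^3 = 160 * 6^3 = 34560
Step 4: w0 = numerator / denominator = 6.214062e+04 / 34560 = 1.7981 um


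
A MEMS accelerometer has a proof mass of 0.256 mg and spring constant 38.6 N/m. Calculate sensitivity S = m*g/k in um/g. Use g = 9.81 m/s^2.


Step 1: Convert mass: m = 0.256 mg = 2.56e-07 kg
Step 2: S = m * g / k = 2.56e-07 * 9.81 / 38.6
Step 3: S = 6.51e-08 m/g
Step 4: Convert to um/g: S = 0.065 um/g


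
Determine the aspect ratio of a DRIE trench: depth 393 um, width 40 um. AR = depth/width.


Step 1: AR = depth / width
Step 2: AR = 393 / 40
AR = 9.8


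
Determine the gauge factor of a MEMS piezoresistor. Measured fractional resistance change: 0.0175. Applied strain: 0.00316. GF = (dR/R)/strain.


Step 1: Identify values.
dR/R = 0.0175, strain = 0.00316
Step 2: GF = (dR/R) / strain = 0.0175 / 0.00316
GF = 5.5


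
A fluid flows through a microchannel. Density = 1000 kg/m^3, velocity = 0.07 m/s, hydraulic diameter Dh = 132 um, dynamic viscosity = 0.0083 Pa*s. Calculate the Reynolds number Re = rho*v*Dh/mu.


Step 1: Convert Dh to meters: Dh = 132e-6 m
Step 2: Re = rho * v * Dh / mu
Re = 1000 * 0.07 * 132e-6 / 0.0083
Re = 1.113


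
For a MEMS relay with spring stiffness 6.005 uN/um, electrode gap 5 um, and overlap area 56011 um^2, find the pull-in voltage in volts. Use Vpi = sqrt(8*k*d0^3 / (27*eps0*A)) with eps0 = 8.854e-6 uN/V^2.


Step 1: Compute numerator: 8 * k * d0^3 = 8 * 6.005 * 5^3 = 6005.0
Step 2: Compute denominator: 27 * eps0 * A = 27 * 8.854e-6 * 56011 = 13.389878
Step 3: Vpi = sqrt(6005.0 / 13.389878)
Vpi = 21.18 V


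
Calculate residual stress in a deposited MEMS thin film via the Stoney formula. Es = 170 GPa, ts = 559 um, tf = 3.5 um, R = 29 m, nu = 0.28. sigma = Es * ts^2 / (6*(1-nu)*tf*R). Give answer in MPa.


Step 1: Compute numerator: Es * ts^2 = 170 * 559^2 = 53121770 (GPa*um^2)
Step 2: Compute denominator (R in um): 6*(1-nu)*tf*R = 6*0.72*3.5*29e6 = 438480000.0 (um^2)
Step 3: sigma (GPa) = 53121770 / 438480000.0 = 1.2115e-01 GPa
Step 4: Convert to MPa (x1000): sigma = 121.1 MPa


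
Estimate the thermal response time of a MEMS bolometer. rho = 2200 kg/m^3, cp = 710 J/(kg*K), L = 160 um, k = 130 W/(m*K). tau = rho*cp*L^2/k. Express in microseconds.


Step 1: Convert L to m: L = 160e-6 m
Step 2: L^2 = (160e-6)^2 = 2.56e-08 m^2
Step 3: tau = 2200 * 710 * 2.56e-08 / 130 = 3.0759385e-04 s
Step 4: Convert to microseconds (multiply by 1e6).
tau = 307.594 us


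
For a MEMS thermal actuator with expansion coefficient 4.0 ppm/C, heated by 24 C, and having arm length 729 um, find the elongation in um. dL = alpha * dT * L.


Step 1: Convert CTE: alpha = 4.0 ppm/C = 4.0e-6 /C
Step 2: dL = 4.0e-6 * 24 * 729
dL = 0.07 um


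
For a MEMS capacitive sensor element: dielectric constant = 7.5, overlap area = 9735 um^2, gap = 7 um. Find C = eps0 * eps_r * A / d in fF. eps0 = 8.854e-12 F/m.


Step 1: Convert area to m^2: A = 9735e-12 m^2
Step 2: Convert gap to m: d = 7e-6 m
Step 3: C = eps0 * eps_r * A / d
C = 8.854e-12 * 7.5 * 9735e-12 / 7e-6
Step 4: Convert to fF (multiply by 1e15).
C = 92.35 fF


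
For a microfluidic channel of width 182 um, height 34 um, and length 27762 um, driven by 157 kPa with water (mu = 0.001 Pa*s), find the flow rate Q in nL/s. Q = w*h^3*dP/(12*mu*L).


Step 1: Convert all dimensions to SI (meters).
w = 182e-6 m, h = 34e-6 m, L = 27762e-6 m, dP = 157e3 Pa
Step 2: Q = w * h^3 * dP / (12 * mu * L)
Q = 182e-6 * (34e-6)^3 * 157e3 / (12 * 0.001 * 27762e-6) = 3.37113229e-09 m^3/s
Step 3: Convert Q from m^3/s to nL/s (1 m^3 = 1e12 nL, so multiply by 1e12).
Q = 3371.132 nL/s


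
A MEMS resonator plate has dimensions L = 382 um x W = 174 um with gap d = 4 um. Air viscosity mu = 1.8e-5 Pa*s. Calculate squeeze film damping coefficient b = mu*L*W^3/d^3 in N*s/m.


Step 1: Convert to SI.
L = 382e-6 m, W = 174e-6 m, d = 4e-6 m
Step 2: W^3 = (174e-6)^3 = 5.27e-12 m^3
Step 3: d^3 = (4e-6)^3 = 6.40e-17 m^3
Step 4: b = 1.8e-5 * 382e-6 * 5.27e-12 / 6.40e-17
b = 5.66e-04 N*s/m


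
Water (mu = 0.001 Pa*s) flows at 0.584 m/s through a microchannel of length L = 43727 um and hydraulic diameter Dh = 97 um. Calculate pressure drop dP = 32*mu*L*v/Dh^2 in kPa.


Step 1: Convert to SI: L = 43727e-6 m, Dh = 97e-6 m
Step 2: dP = 32 * 0.001 * 43727e-6 * 0.584 / (97e-6)^2
Step 3: dP = 86849.84 Pa
Step 4: Convert to kPa: dP = 86.85 kPa


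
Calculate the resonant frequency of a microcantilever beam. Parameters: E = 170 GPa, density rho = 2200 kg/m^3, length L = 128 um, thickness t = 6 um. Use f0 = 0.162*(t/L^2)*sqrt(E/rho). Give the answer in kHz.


Step 1: Convert units to SI.
t_SI = 6e-6 m, L_SI = 128e-6 m
Step 2: Calculate sqrt(E/rho).
sqrt(170e9 / 2200) = 8790.49 m/s
Step 3: Compute f0.
f0 = 0.162 * 6e-6 / (128e-6)^2 * 8790.49 = 521506.1 Hz = 521.51 kHz


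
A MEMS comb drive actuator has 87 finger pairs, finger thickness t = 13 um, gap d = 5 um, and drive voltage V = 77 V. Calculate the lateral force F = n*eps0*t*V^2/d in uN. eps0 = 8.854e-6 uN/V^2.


Step 1: Parameters: n=87, eps0=8.854e-6 uN/V^2, t=13 um, V=77 V, d=5 um
Step 2: V^2 = 5929
Step 3: F = 87 * 8.854e-6 * 13 * 5929 / 5
F = 11.874 uN


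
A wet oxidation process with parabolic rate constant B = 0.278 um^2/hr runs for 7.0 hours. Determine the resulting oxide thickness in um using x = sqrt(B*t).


Step 1: Compute B*t = 0.278 * 7.0 = 1.946
Step 2: x = sqrt(1.946)
x = 1.395 um


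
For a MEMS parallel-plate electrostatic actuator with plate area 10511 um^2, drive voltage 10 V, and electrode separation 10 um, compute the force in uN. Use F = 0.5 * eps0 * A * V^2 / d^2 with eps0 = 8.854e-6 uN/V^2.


Step 1: Identify parameters.
eps0 = 8.854e-6 uN/V^2, A = 10511 um^2, V = 10 V, d = 10 um
Step 2: Compute V^2 = 10^2 = 100
Step 3: Compute d^2 = 10^2 = 100
Step 4: F = 0.5 * 8.854e-6 * 10511 * 100 / 100
F = 0.047 uN


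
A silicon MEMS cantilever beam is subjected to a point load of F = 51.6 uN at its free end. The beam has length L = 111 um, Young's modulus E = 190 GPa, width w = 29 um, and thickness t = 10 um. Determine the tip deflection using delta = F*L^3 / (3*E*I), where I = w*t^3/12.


Step 1: Calculate the second moment of area.
I = w * t^3 / 12 = 29 * 10^3 / 12 = 2416.6667 um^4
Step 2: Convert E to consistent units (1 GPa = 1000 uN/um^2).
E = 190 GPa = 190000 uN/um^2
Step 3: Calculate tip deflection.
delta = F * L^3 / (3 * E * I)
delta = 51.6 * 111^3 / (3 * 190000 * 2416.6667)
delta = 0.0512 um


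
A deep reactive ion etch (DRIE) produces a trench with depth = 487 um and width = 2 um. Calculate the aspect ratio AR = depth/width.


Step 1: AR = depth / width
Step 2: AR = 487 / 2
AR = 243.5


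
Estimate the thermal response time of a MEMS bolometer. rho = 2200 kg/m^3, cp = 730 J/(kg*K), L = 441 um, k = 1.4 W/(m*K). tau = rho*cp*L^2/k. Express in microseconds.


Step 1: Convert L to m: L = 441e-6 m
Step 2: L^2 = (441e-6)^2 = 1.94481e-07 m^2
Step 3: tau = 2200 * 730 * 1.94481e-07 / 1.4 = 2.2309749e-01 s
Step 4: Convert to microseconds (multiply by 1e6).
tau = 223097.49 us


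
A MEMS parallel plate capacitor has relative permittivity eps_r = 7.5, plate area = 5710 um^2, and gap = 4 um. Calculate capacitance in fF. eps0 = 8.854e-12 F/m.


Step 1: Convert area to m^2: A = 5710e-12 m^2
Step 2: Convert gap to m: d = 4e-6 m
Step 3: C = eps0 * eps_r * A / d
C = 8.854e-12 * 7.5 * 5710e-12 / 4e-6
Step 4: Convert to fF (multiply by 1e15).
C = 94.79 fF


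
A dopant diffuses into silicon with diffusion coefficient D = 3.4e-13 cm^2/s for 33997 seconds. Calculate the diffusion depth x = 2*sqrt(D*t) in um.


Step 1: Compute D*t = 3.4e-13 * 33997 = 1.155898e-08 cm^2
Step 2: sqrt(D*t) = 1.0751e-04 cm
Step 3: x = 2 * 1.0751e-04 cm = 2.1502e-04 cm
Step 4: Convert to um (1 cm = 1e4 um): x = 2.15 um


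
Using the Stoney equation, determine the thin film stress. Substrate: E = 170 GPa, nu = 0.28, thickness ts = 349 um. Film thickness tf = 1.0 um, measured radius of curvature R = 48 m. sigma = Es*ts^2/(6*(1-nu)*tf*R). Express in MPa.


Step 1: Compute numerator: Es * ts^2 = 170 * 349^2 = 20706170 (GPa*um^2)
Step 2: Compute denominator (R in um): 6*(1-nu)*tf*R = 6*0.72*1.0*48e6 = 207360000.0 (um^2)
Step 3: sigma (GPa) = 20706170 / 207360000.0 = 9.9856e-02 GPa
Step 4: Convert to MPa (x1000): sigma = 99.9 MPa


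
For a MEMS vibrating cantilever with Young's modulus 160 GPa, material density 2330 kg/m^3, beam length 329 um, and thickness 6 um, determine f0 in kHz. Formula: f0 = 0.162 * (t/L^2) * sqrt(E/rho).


Step 1: Convert units to SI.
t_SI = 6e-6 m, L_SI = 329e-6 m
Step 2: Calculate sqrt(E/rho).
sqrt(160e9 / 2330) = 8286.71 m/s
Step 3: Compute f0.
f0 = 0.162 * 6e-6 / (329e-6)^2 * 8286.71 = 74414.3 Hz = 74.41 kHz


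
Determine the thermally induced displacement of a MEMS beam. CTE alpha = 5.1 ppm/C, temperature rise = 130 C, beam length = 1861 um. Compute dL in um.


Step 1: Convert CTE: alpha = 5.1 ppm/C = 5.1e-6 /C
Step 2: dL = 5.1e-6 * 130 * 1861
dL = 1.2338 um
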